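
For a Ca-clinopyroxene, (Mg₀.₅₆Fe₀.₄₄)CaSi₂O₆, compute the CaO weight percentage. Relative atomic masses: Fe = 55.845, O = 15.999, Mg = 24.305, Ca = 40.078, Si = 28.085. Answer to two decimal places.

24.34 wt%

Formula mass = 230.425 g/mol.
1 Ca → 1.0000 mol CaO per formula unit; M(CaO) = 56.077, so CaO mass = 56.077 g.
56.077/230.425 × 100 = 24.34 wt%.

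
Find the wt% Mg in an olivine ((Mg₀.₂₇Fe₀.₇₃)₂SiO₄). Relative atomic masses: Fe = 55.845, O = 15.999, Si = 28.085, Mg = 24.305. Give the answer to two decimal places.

Formula mass = 0.54·24.305 + 1.46·55.845 + 1·28.085 + 4·15.999 = 186.739 g/mol, of which 13.125 g is Mg.
So Mg makes up 13.125/186.739 = 0.0703 of the mass, i.e. 7.03%.

7.03 weight percent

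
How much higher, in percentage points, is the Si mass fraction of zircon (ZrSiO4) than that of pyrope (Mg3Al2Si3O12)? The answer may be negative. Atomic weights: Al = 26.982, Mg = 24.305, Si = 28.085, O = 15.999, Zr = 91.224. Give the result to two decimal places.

-5.58 percentage points

Si in ZrSiO4: molar mass 183.305 g/mol; 1×28.085 = 28.085 g → 15.32 wt%.
Si in Mg3Al2Si3O12: molar mass 403.122 g/mol; 3×28.085 = 84.255 g → 20.90 wt%.
Difference = 15.32 − 20.90 = -5.58 percentage points.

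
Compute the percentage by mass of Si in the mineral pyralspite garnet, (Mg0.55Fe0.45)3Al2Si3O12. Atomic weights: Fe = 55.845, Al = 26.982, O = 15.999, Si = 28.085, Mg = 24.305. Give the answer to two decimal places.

18.90 mass %

Formula mass = 1.65×24.305 + 1.35×55.845 + 2×26.982 + 3×28.085 + 12×15.999 = 445.701 g/mol, of which 84.255 g is Si.
So Si makes up 84.255/445.701 = 0.1890 of the mass, i.e. 18.90%.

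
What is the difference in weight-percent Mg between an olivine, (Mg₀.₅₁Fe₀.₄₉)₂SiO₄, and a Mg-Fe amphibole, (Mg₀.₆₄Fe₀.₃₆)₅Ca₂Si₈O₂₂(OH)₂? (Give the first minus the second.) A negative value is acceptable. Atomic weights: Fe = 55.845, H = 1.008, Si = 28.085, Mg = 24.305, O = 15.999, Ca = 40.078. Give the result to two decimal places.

Mg in (Mg₀.₅₁Fe₀.₄₉)₂SiO₄: molar mass 171.600 g/mol; 1.02×24.305 = 24.791 g → 14.45 wt%.
Mg in (Mg₀.₆₄Fe₀.₃₆)₅Ca₂Si₈O₂₂(OH)₂: molar mass 869.125 g/mol; 3.20×24.305 = 77.776 g → 8.95 wt%.
Difference = 14.45 − 8.95 = 5.50 percentage points.

5.50 percentage points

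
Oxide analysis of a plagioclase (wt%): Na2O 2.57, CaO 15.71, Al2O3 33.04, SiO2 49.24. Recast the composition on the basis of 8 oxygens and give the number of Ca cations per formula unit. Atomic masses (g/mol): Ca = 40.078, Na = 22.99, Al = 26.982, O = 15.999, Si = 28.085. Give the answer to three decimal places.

2.57 wt% Na2O ÷ 61.979 g/mol = 0.04147 mol, giving 0.08294 Na and 0.04147 O.
15.71 wt% CaO ÷ 56.077 g/mol = 0.28015 mol, giving 0.28015 Ca and 0.28015 O.
33.04 wt% Al2O3 ÷ 101.961 g/mol = 0.32405 mol, giving 0.64810 Al and 0.97215 O.
49.24 wt% SiO2 ÷ 60.083 g/mol = 0.81953 mol, giving 0.81953 Si and 1.63906 O.
Oxygen sums to 2.93283; scaling by 8/2.93283 = 2.72774 puts the formula on 8 O.
Ca: 0.28015 × 2.72774 = 0.764 atoms per formula unit.

0.764 Ca apfu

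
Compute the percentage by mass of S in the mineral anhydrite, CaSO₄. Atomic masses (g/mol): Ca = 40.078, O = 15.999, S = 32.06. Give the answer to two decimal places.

23.55 weight percent

Formula mass = 1*40.078 + 1*32.06 + 4*15.999 = 136.134 g/mol, of which 32.060 g is S.
So S makes up 32.060/136.134 = 0.2355 of the mass, i.e. 23.55%.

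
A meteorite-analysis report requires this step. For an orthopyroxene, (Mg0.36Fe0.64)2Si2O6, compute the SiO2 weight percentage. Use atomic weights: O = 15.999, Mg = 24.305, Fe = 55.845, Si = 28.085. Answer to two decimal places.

M((Mg0.36Fe0.64)2Si2O6) = 241.145 g/mol; M(SiO2) = 60.083 g/mol.
Moles SiO2 per formula unit = 2 Si ÷ 1 = 2.0000.
SiO2 fraction = (2.0000 × 60.083) / 241.145 = 120.166/241.145 = 0.4983.

49.83 wt%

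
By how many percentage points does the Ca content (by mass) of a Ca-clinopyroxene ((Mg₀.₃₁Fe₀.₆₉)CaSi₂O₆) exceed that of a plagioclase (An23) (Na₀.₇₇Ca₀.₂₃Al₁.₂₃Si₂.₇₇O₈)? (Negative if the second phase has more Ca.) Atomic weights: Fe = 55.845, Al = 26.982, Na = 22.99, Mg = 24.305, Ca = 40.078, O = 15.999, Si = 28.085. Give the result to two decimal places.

Ca in (Mg₀.₃₁Fe₀.₆₉)CaSi₂O₆: molar mass 238.310 g/mol; 1×40.078 = 40.078 g → 16.82 wt%.
Ca in Na₀.₇₇Ca₀.₂₃Al₁.₂₃Si₂.₇₇O₈: molar mass 265.896 g/mol; 0.23×40.078 = 9.218 g → 3.47 wt%.
Difference = 16.82 − 3.47 = 13.35 percentage points.

13.35 percentage points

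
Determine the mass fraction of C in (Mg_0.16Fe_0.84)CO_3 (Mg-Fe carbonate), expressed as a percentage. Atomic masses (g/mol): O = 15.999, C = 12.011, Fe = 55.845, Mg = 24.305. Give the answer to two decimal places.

10.84 wt%

Formula mass = 0.16*24.305 + 0.84*55.845 + 1*12.011 + 3*15.999 = 110.807 g/mol, of which 12.011 g is C.
So C makes up 12.011/110.807 = 0.1084 of the mass, i.e. 10.84%.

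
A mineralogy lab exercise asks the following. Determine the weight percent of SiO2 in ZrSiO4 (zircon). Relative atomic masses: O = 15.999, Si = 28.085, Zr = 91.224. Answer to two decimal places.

Formula mass = 183.305 g/mol.
1 Si → 1.0000 mol SiO2 per formula unit; M(SiO2) = 60.083, so SiO2 mass = 60.083 g.
60.083/183.305 × 100 = 32.78 wt%.

32.78 wt%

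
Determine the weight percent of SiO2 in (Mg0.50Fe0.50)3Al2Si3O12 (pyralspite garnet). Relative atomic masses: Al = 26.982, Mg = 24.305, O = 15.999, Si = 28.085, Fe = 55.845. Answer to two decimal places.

40.02 wt%

M((Mg0.50Fe0.50)3Al2Si3O12) = 450.432 g/mol; M(SiO2) = 60.083 g/mol.
Moles SiO2 per formula unit = 3 Si ÷ 1 = 3.0000.
SiO2 fraction = (3.0000 × 60.083) / 450.432 = 180.249/450.432 = 0.4002.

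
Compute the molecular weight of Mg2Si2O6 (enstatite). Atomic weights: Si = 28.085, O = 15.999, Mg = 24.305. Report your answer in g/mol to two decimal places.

M = 2×24.305 + 2×28.085 + 6×15.999

200.77 g/mol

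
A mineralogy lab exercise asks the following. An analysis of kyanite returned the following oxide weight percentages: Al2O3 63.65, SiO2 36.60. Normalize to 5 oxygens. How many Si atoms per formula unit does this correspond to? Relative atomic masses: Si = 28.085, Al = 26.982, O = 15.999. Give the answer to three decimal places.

0.985 Si apfu

Al2O3: 63.65/101.961 = 0.62426 mol → 1.24852 mol Al, 1.87278 mol O.
SiO2: 36.60/60.083 = 0.60916 mol → 0.60916 mol Si, 1.21832 mol O.
Total oxygen = 3.09110 mol. Normalization factor = 5/3.09110 = 1.61755.
Si per 5 O = 0.60916 × 1.61755 = 0.985.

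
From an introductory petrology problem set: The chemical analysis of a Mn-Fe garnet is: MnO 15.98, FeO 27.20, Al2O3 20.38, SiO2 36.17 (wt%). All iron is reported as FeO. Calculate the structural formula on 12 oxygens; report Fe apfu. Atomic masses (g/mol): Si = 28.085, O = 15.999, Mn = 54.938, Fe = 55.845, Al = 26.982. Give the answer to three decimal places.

MnO: 15.98/70.937 = 0.22527 mol → 0.22527 mol Mn, 0.22527 mol O.
FeO: 27.20/71.844 = 0.37860 mol → 0.37860 mol Fe, 0.37860 mol O.
Al2O3: 20.38/101.961 = 0.19988 mol → 0.39976 mol Al, 0.59964 mol O.
SiO2: 36.17/60.083 = 0.60200 mol → 0.60200 mol Si, 1.20400 mol O.
Total oxygen = 2.40751 mol. Normalization factor = 12/2.40751 = 4.98440.
Fe per 12 O = 0.37860 × 4.98440 = 1.887.

1.887 Fe apfu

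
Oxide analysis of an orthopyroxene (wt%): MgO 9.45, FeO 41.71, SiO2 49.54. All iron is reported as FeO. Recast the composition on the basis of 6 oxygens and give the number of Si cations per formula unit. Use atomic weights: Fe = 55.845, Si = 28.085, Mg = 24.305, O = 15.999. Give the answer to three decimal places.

2.008 Si apfu

MgO (M=40.304): mol = 0.23447; Mg = 0.23447, O = 0.23447.
FeO (M=71.844): mol = 0.58056; Fe = 0.58056, O = 0.58056.
SiO2 (M=60.083): mol = 0.82453; Si = 0.82453, O = 1.64906.
ΣO = 2.46409; factor = 6/ΣO = 2.43498.
Si apfu = 0.82453 × 2.43498 = 2.008.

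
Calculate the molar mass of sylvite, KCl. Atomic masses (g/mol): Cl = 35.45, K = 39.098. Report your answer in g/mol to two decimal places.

K: 1 × 39.098 = 39.0980
Cl: 1 × 35.45 = 35.4500
Summing the contributions gives the formula mass.

74.55 g/mol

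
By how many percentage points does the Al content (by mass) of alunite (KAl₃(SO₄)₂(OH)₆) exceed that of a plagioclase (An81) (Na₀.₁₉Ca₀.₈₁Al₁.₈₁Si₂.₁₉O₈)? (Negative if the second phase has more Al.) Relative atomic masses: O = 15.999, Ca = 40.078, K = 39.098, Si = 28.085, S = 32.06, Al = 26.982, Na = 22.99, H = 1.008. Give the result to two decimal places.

Al in KAl₃(SO₄)₂(OH)₆: molar mass 414.198 g/mol; 3×26.982 = 80.946 g → 19.54 wt%.
Al in Na₀.₁₉Ca₀.₈₁Al₁.₈₁Si₂.₁₉O₈: molar mass 275.167 g/mol; 1.81×26.982 = 48.837 g → 17.75 wt%.
Difference = 19.54 − 17.75 = 1.79 percentage points.

1.79 percentage points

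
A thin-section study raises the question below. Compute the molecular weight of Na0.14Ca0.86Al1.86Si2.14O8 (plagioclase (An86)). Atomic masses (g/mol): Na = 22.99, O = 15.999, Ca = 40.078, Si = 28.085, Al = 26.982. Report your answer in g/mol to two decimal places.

275.97 g/mol

M = 0.14×22.99 + 0.86×40.078 + 1.86×26.982 + 2.14×28.085 + 8×15.999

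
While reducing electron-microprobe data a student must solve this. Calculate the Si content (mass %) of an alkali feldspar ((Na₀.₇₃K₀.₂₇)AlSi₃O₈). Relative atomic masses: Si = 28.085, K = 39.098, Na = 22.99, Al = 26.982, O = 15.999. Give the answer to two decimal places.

31.61 mass %

M((Na₀.₇₃K₀.₂₇)AlSi₃O₈) = 266.568 g/mol.
Si contributes 3 × 28.085 = 84.255 g per mole.
84.255/266.568 = 0.3161 → 31.61%.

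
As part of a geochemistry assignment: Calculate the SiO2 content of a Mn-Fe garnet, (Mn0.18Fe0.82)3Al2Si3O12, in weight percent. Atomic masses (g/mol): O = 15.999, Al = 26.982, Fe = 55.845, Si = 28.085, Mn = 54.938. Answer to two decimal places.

Formula mass = 497.252 g/mol.
3 Si → 3.0000 mol SiO2 per formula unit; M(SiO2) = 60.083, so SiO2 mass = 180.249 g.
180.249/497.252 × 100 = 36.25 wt%.

36.25 wt%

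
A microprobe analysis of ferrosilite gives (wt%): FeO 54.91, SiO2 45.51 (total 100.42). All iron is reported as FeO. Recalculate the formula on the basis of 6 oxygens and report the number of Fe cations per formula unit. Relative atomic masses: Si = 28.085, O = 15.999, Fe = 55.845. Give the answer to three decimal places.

FeO: 54.91/71.844 = 0.76429 mol → 0.76429 mol Fe, 0.76429 mol O.
SiO2: 45.51/60.083 = 0.75745 mol → 0.75745 mol Si, 1.51490 mol O.
Total oxygen = 2.27919 mol. Normalization factor = 6/2.27919 = 2.63251.
Fe per 6 O = 0.76429 × 2.63251 = 2.012.

2.012 Fe apfu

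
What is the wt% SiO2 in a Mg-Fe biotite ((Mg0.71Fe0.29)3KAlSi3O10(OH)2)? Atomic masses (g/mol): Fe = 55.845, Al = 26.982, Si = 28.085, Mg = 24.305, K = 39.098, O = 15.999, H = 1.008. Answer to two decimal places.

Formula mass = 444.694 g/mol.
3 Si → 3.0000 mol SiO2 per formula unit; M(SiO2) = 60.083, so SiO2 mass = 180.249 g.
180.249/444.694 × 100 = 40.53 wt%.

40.53 wt%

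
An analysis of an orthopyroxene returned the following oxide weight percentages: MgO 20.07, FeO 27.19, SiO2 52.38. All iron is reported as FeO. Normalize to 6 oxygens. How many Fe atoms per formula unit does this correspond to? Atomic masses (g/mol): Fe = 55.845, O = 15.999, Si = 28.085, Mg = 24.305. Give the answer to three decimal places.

MgO: 20.07/40.304 = 0.49797 mol → 0.49797 mol Mg, 0.49797 mol O.
FeO: 27.19/71.844 = 0.37846 mol → 0.37846 mol Fe, 0.37846 mol O.
SiO2: 52.38/60.083 = 0.87179 mol → 0.87179 mol Si, 1.74358 mol O.
Total oxygen = 2.62001 mol. Normalization factor = 6/2.62001 = 2.29007.
Fe per 6 O = 0.37846 × 2.29007 = 0.867.

0.867 Fe apfu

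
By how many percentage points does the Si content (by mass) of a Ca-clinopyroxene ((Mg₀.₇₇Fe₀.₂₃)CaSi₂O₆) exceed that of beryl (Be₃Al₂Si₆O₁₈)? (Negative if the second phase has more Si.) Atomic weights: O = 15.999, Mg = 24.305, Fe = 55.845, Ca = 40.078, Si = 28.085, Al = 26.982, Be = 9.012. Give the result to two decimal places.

M((Mg₀.₇₇Fe₀.₂₃)CaSi₂O₆) = 223.801 g/mol, so wt% Si = 56.170/223.801 × 100 = 25.10%.
M(Be₃Al₂Si₆O₁₈) = 537.492 g/mol, so wt% Si = 168.510/537.492 × 100 = 31.35%.
25.10 − 31.35 = -6.25 pp.

-6.25 percentage points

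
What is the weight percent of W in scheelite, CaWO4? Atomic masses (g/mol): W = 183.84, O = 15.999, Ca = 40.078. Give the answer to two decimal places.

63.85 weight percent

Formula mass = 1*40.078 + 1*183.84 + 4*15.999 = 287.914 g/mol, of which 183.840 g is W.
So W makes up 183.840/287.914 = 0.6385 of the mass, i.e. 63.85%.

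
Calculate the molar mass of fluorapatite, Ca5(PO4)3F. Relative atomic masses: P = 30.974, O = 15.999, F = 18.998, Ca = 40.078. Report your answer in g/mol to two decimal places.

The formula mass is the sum 5(40.078) + 3(30.974) + 12(15.999) + 1(18.998).

504.30 g/mol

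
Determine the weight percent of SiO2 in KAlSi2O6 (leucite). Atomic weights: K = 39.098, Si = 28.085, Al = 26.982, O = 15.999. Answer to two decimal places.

Molar mass of KAlSi2O6 = 1×39.098 + 1×26.982 + 2×28.085 + 6×15.999 = 218.244 g/mol.
Each formula unit contains 2 Si, equivalent to 2/1 = 2.0000 mol SiO2.
M(SiO2) = 1×28.085 + 2×15.999 = 60.083 g/mol.
Mass of SiO2 per formula unit = 2.0000 × 60.083 = 120.166 g.
SiO2 wt% = 120.166 / 218.244 × 100 = 55.06%.

55.06 wt%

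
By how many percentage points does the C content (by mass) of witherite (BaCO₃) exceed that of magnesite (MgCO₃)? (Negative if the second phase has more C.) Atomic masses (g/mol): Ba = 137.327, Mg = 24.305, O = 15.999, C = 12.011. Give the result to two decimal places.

-8.16 percentage points

M(BaCO₃) = 197.335 g/mol, so wt% C = 12.011/197.335 × 100 = 6.09%.
M(MgCO₃) = 84.313 g/mol, so wt% C = 12.011/84.313 × 100 = 14.25%.
6.09 − 14.25 = -8.16 pp.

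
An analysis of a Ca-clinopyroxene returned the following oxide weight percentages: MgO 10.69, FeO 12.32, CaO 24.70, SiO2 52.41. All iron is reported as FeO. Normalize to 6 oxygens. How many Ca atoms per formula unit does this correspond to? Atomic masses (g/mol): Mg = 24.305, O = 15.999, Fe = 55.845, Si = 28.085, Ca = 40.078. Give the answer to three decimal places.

1.008 Ca apfu

MgO: 10.69/40.304 = 0.26523 mol → 0.26523 mol Mg, 0.26523 mol O.
FeO: 12.32/71.844 = 0.17148 mol → 0.17148 mol Fe, 0.17148 mol O.
CaO: 24.70/56.077 = 0.44047 mol → 0.44047 mol Ca, 0.44047 mol O.
SiO2: 52.41/60.083 = 0.87229 mol → 0.87229 mol Si, 1.74458 mol O.
Total oxygen = 2.62176 mol. Normalization factor = 6/2.62176 = 2.28854.
Ca per 6 O = 0.44047 × 2.28854 = 1.008.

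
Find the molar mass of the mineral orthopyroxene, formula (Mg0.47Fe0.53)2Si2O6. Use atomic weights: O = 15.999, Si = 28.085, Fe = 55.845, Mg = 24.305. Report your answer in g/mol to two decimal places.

234.21 g/mol

The formula mass is the sum 0.94·24.305 + 1.06·55.845 + 2·28.085 + 6·15.999.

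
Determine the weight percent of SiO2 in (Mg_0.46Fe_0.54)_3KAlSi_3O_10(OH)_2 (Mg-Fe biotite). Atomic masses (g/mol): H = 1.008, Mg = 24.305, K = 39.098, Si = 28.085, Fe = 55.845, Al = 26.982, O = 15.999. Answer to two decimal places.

38.49 wt%

Molar mass of (Mg_0.46Fe_0.54)_3KAlSi_3O_10(OH)_2 = 1.38×24.305 + 1.62×55.845 + 1×39.098 + 1×26.982 + 3×28.085 + 12×15.999 + 2×1.008 = 468.349 g/mol.
Each formula unit contains 3 Si, equivalent to 3/1 = 3.0000 mol SiO2.
M(SiO2) = 1×28.085 + 2×15.999 = 60.083 g/mol.
Mass of SiO2 per formula unit = 3.0000 × 60.083 = 180.249 g.
SiO2 wt% = 180.249 / 468.349 × 100 = 38.49%.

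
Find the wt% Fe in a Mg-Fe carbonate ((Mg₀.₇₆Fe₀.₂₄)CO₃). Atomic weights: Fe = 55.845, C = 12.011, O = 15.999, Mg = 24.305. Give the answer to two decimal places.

M((Mg₀.₇₆Fe₀.₂₄)CO₃) = 91.883 g/mol.
Fe contributes 0.24 × 55.845 = 13.403 g per mole.
13.403/91.883 = 0.1459 → 14.59%.

14.59 mass %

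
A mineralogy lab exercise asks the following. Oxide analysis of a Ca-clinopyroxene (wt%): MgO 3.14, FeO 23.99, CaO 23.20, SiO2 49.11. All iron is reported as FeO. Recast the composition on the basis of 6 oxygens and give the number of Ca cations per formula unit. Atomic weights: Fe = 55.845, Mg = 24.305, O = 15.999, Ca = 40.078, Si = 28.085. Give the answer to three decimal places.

MgO: 3.14/40.304 = 0.07791 mol → 0.07791 mol Mg, 0.07791 mol O.
FeO: 23.99/71.844 = 0.33392 mol → 0.33392 mol Fe, 0.33392 mol O.
CaO: 23.20/56.077 = 0.41372 mol → 0.41372 mol Ca, 0.41372 mol O.
SiO2: 49.11/60.083 = 0.81737 mol → 0.81737 mol Si, 1.63474 mol O.
Total oxygen = 2.46029 mol. Normalization factor = 6/2.46029 = 2.43874.
Ca per 6 O = 0.41372 × 2.43874 = 1.009.

1.009 Ca apfu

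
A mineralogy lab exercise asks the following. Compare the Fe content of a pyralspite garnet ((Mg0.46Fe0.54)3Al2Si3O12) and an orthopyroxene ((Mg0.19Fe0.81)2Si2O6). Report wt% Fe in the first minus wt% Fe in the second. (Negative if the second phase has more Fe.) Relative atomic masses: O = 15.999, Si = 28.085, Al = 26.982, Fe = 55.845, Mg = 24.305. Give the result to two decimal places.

-16.00 percentage points

Fe in (Mg0.46Fe0.54)3Al2Si3O12: molar mass 454.217 g/mol; 1.62×55.845 = 90.469 g → 19.92 wt%.
Fe in (Mg0.19Fe0.81)2Si2O6: molar mass 251.869 g/mol; 1.62×55.845 = 90.469 g → 35.92 wt%.
Difference = 19.92 − 35.92 = -16.00 percentage points.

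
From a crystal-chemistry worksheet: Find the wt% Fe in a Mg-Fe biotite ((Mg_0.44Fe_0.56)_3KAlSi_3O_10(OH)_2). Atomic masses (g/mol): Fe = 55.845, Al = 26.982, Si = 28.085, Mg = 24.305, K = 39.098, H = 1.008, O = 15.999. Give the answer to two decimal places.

Molar mass of (Mg_0.44Fe_0.56)_3KAlSi_3O_10(OH)_2: 1.32·24.305 + 1.68·55.845 + 1·39.098 + 1·26.982 + 3·28.085 + 12·15.999 + 2·1.008 = 470.241 g/mol.
Mass of Fe per formula unit: 1.68 × 55.845 = 93.820 g.
Weight fraction Fe = 93.820 / 470.241 = 0.1995.

19.95 weight percent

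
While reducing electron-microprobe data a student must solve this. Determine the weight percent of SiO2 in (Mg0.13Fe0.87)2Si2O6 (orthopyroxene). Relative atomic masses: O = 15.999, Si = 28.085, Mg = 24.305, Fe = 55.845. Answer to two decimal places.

47.00 wt%

Formula mass = 255.654 g/mol.
2 Si → 2.0000 mol SiO2 per formula unit; M(SiO2) = 60.083, so SiO2 mass = 120.166 g.
120.166/255.654 × 100 = 47.00 wt%.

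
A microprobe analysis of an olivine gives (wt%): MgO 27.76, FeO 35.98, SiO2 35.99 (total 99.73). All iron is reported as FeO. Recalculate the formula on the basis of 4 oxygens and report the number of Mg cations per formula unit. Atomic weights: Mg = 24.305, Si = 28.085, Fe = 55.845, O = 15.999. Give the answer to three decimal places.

MgO (M=40.304): mol = 0.68877; Mg = 0.68877, O = 0.68877.
FeO (M=71.844): mol = 0.50081; Fe = 0.50081, O = 0.50081.
SiO2 (M=60.083): mol = 0.59900; Si = 0.59900, O = 1.19800.
ΣO = 2.38758; factor = 4/ΣO = 1.67534.
Mg apfu = 0.68877 × 1.67534 = 1.154.

1.154 Mg apfu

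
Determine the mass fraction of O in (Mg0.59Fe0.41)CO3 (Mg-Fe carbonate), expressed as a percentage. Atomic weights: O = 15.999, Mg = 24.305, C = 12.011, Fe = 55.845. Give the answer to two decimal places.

Formula mass = 0.59·24.305 + 0.41·55.845 + 1·12.011 + 3·15.999 = 97.244 g/mol, of which 47.997 g is O.
So O makes up 47.997/97.244 = 0.4936 of the mass, i.e. 49.36%.

49.36 wt%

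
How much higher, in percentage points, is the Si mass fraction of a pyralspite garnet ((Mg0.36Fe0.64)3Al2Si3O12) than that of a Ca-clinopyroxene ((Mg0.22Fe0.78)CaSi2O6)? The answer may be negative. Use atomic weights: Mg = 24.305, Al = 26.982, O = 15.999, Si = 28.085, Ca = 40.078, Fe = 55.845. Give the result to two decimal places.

First mineral: 84.255 g Si in 463.679 g formula = 18.17 wt% Si.
Second mineral: 56.170 g Si in 241.148 g formula = 23.29 wt% Si.
18.17% − 23.29% gives a difference of -5.12 percentage points.

-5.12 percentage points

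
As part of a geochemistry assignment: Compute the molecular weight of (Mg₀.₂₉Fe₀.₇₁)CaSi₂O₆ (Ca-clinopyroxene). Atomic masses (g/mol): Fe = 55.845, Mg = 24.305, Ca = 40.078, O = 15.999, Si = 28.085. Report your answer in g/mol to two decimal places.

238.94 g/mol

The formula mass is the sum 0.29×24.305 + 0.71×55.845 + 1×40.078 + 2×28.085 + 6×15.999.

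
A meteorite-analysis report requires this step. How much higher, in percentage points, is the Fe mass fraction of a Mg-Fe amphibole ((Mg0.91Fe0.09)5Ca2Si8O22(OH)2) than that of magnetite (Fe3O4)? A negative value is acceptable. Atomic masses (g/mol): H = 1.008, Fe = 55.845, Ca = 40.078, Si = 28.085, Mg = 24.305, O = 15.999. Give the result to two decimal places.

M((Mg0.91Fe0.09)5Ca2Si8O22(OH)2) = 826.546 g/mol, so wt% Fe = 25.130/826.546 × 100 = 3.04%.
M(Fe3O4) = 231.531 g/mol, so wt% Fe = 167.535/231.531 × 100 = 72.36%.
3.04 − 72.36 = -69.32 pp.

-69.32 percentage points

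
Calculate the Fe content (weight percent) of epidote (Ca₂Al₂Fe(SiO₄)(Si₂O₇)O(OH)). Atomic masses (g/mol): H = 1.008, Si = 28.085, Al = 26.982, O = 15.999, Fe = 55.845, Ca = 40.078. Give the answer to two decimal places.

11.56 weight percent

Formula mass = 2*40.078 + 2*26.982 + 1*55.845 + 3*28.085 + 13*15.999 + 1*1.008 = 483.215 g/mol, of which 55.845 g is Fe.
So Fe makes up 55.845/483.215 = 0.1156 of the mass, i.e. 11.56%.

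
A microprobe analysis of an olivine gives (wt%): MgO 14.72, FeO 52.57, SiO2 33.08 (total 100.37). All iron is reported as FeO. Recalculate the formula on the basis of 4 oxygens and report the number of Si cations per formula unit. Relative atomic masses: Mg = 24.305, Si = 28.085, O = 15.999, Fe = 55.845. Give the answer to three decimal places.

14.72 wt% MgO ÷ 40.304 g/mol = 0.36522 mol, giving 0.36522 Mg and 0.36522 O.
52.57 wt% FeO ÷ 71.844 g/mol = 0.73172 mol, giving 0.73172 Fe and 0.73172 O.
33.08 wt% SiO2 ÷ 60.083 g/mol = 0.55057 mol, giving 0.55057 Si and 1.10114 O.
Oxygen sums to 2.19808; scaling by 4/2.19808 = 1.81977 puts the formula on 4 O.
Si: 0.55057 × 1.81977 = 1.002 atoms per formula unit.

1.002 Si apfu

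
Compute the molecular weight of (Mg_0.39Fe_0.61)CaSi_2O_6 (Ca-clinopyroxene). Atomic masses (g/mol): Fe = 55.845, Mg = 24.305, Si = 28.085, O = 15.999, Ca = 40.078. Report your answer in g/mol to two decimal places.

M = 0.39(24.305) + 0.61(55.845) + 1(40.078) + 2(28.085) + 6(15.999)

235.79 g/mol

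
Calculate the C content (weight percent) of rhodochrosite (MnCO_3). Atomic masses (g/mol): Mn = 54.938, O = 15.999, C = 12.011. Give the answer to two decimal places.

10.45 weight percent

Formula mass = 1*54.938 + 1*12.011 + 3*15.999 = 114.946 g/mol, of which 12.011 g is C.
So C makes up 12.011/114.946 = 0.1045 of the mass, i.e. 10.45%.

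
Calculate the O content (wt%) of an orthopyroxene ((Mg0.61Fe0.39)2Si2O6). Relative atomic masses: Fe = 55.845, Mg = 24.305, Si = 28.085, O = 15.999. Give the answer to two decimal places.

M((Mg0.61Fe0.39)2Si2O6) = 225.375 g/mol.
O contributes 6 × 15.999 = 95.994 g per mole.
95.994/225.375 = 0.4259 → 42.59%.

42.59 wt%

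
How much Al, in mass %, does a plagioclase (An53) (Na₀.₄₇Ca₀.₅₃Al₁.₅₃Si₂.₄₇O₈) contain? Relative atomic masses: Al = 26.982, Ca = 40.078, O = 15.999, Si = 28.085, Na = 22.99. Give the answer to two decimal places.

15.25 mass %

Molar mass of Na₀.₄₇Ca₀.₅₃Al₁.₅₃Si₂.₄₇O₈: 0.47*22.99 + 0.53*40.078 + 1.53*26.982 + 2.47*28.085 + 8*15.999 = 270.691 g/mol.
Mass of Al per formula unit: 1.53 × 26.982 = 41.282 g.
Weight fraction Al = 41.282 / 270.691 = 0.1525.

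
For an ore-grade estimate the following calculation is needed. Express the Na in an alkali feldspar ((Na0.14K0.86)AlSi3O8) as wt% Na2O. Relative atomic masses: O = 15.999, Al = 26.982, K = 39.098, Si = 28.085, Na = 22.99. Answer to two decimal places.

1.57 wt%

Molar mass of (Na0.14K0.86)AlSi3O8 = 0.14×22.99 + 0.86×39.098 + 1×26.982 + 3×28.085 + 8×15.999 = 276.072 g/mol.
Each formula unit contains 0.14 Na, equivalent to 0.14/2 = 0.0700 mol Na2O.
M(Na2O) = 2×22.99 + 1×15.999 = 61.979 g/mol.
Mass of Na2O per formula unit = 0.0700 × 61.979 = 4.339 g.
Na2O wt% = 4.339 / 276.072 × 100 = 1.57%.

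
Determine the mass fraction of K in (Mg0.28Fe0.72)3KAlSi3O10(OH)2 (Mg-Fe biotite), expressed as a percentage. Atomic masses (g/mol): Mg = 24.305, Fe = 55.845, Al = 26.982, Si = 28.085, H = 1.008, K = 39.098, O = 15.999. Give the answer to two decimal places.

M((Mg0.28Fe0.72)3KAlSi3O10(OH)2) = 485.380 g/mol.
K contributes 1 × 39.098 = 39.098 g per mole.
39.098/485.380 = 0.0806 → 8.06%.

8.06 wt%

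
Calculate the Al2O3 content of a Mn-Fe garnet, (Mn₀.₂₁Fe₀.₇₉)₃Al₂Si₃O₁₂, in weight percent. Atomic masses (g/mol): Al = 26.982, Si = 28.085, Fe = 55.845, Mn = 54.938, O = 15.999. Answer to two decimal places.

Formula mass = 497.171 g/mol.
2 Al → 1.0000 mol Al2O3 per formula unit; M(Al2O3) = 101.961, so Al2O3 mass = 101.961 g.
101.961/497.171 × 100 = 20.51 wt%.

20.51 wt%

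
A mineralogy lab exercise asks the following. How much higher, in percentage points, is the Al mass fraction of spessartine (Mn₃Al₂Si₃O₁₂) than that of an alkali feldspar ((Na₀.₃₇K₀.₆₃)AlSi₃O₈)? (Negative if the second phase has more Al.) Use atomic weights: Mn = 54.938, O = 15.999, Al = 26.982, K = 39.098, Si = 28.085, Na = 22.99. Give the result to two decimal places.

0.99 percentage points

First mineral: 53.964 g Al in 495.021 g formula = 10.90 wt% Al.
Second mineral: 26.982 g Al in 272.367 g formula = 9.91 wt% Al.
10.90% − 9.91% gives a difference of 0.99 percentage points.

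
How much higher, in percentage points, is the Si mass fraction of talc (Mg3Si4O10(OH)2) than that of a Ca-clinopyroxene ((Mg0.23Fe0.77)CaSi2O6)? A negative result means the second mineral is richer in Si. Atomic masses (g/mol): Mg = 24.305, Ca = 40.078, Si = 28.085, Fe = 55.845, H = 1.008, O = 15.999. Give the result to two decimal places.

6.30 percentage points

Si in Mg3Si4O10(OH)2: molar mass 379.259 g/mol; 4×28.085 = 112.340 g → 29.62 wt%.
Si in (Mg0.23Fe0.77)CaSi2O6: molar mass 240.833 g/mol; 2×28.085 = 56.170 g → 23.32 wt%.
Difference = 29.62 − 23.32 = 6.30 percentage points.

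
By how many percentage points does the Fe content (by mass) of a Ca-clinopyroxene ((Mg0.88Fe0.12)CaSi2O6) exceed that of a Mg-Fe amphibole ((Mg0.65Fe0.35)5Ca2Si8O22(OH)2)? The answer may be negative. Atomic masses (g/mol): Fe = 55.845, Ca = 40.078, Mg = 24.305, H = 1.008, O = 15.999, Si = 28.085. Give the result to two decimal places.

-8.22 percentage points

First mineral: 6.701 g Fe in 220.332 g formula = 3.04 wt% Fe.
Second mineral: 97.729 g Fe in 867.548 g formula = 11.26 wt% Fe.
3.04% − 11.26% gives a difference of -8.22 percentage points.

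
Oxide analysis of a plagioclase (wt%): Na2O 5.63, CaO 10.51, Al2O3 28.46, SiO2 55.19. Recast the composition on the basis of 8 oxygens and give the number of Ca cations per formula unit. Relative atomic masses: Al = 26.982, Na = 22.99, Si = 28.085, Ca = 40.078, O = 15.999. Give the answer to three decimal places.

Na2O (M=61.979): mol = 0.09084; Na = 0.18168, O = 0.09084.
CaO (M=56.077): mol = 0.18742; Ca = 0.18742, O = 0.18742.
Al2O3 (M=101.961): mol = 0.27913; Al = 0.55826, O = 0.83739.
SiO2 (M=60.083): mol = 0.91856; Si = 0.91856, O = 1.83712.
ΣO = 2.95277; factor = 8/ΣO = 2.70932.
Ca apfu = 0.18742 × 2.70932 = 0.508.

0.508 Ca apfu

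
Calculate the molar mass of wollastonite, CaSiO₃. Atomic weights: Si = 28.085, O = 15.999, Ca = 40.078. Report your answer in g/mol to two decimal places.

116.16 g/mol

M = 1(40.078) + 1(28.085) + 3(15.999)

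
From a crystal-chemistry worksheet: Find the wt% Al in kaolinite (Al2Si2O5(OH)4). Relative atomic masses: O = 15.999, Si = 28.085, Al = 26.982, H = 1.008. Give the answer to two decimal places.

20.90 wt%

M(Al2Si2O5(OH)4) = 258.157 g/mol.
Al contributes 2 × 26.982 = 53.964 g per mole.
53.964/258.157 = 0.2090 → 20.90%.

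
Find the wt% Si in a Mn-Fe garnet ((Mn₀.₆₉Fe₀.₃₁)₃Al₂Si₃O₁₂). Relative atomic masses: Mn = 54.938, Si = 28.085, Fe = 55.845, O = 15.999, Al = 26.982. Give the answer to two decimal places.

Molar mass of (Mn₀.₆₉Fe₀.₃₁)₃Al₂Si₃O₁₂: 2.07×54.938 + 0.93×55.845 + 2×26.982 + 3×28.085 + 12×15.999 = 495.865 g/mol.
Mass of Si per formula unit: 3 × 28.085 = 84.255 g.
Weight fraction Si = 84.255 / 495.865 = 0.1699.

16.99 mass %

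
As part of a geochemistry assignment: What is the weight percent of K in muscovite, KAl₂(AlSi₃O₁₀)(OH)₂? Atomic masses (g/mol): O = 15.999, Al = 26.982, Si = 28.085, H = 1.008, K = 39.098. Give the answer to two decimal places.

9.82 mass %

Molar mass of KAl₂(AlSi₃O₁₀)(OH)₂: 1·39.098 + 3·26.982 + 3·28.085 + 12·15.999 + 2·1.008 = 398.303 g/mol.
Mass of K per formula unit: 1 × 39.098 = 39.098 g.
Weight fraction K = 39.098 / 398.303 = 0.0982.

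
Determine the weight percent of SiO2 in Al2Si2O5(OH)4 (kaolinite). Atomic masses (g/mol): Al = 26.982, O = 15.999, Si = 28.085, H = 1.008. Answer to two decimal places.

Molar mass of Al2Si2O5(OH)4 = 2×26.982 + 2×28.085 + 9×15.999 + 4×1.008 = 258.157 g/mol.
Each formula unit contains 2 Si, equivalent to 2/1 = 2.0000 mol SiO2.
M(SiO2) = 1×28.085 + 2×15.999 = 60.083 g/mol.
Mass of SiO2 per formula unit = 2.0000 × 60.083 = 120.166 g.
SiO2 wt% = 120.166 / 258.157 × 100 = 46.55%.

46.55 wt%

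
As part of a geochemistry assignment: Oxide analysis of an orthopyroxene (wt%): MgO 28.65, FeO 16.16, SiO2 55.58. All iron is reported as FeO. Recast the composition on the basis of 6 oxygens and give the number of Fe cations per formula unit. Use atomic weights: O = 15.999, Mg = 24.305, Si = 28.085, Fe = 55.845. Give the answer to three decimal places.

28.65 wt% MgO ÷ 40.304 g/mol = 0.71085 mol, giving 0.71085 Mg and 0.71085 O.
16.16 wt% FeO ÷ 71.844 g/mol = 0.22493 mol, giving 0.22493 Fe and 0.22493 O.
55.58 wt% SiO2 ÷ 60.083 g/mol = 0.92505 mol, giving 0.92505 Si and 1.85010 O.
Oxygen sums to 2.78588; scaling by 6/2.78588 = 2.15372 puts the formula on 6 O.
Fe: 0.22493 × 2.15372 = 0.484 atoms per formula unit.

0.484 Fe apfu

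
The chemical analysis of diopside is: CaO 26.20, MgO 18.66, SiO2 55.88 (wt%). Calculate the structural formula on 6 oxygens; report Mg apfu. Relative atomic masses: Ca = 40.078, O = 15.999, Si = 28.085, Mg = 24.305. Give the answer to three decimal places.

0.996 Mg apfu

CaO (M=56.077): mol = 0.46721; Ca = 0.46721, O = 0.46721.
MgO (M=40.304): mol = 0.46298; Mg = 0.46298, O = 0.46298.
SiO2 (M=60.083): mol = 0.93005; Si = 0.93005, O = 1.86010.
ΣO = 2.79029; factor = 6/ΣO = 2.15031.
Mg apfu = 0.46298 × 2.15031 = 0.996.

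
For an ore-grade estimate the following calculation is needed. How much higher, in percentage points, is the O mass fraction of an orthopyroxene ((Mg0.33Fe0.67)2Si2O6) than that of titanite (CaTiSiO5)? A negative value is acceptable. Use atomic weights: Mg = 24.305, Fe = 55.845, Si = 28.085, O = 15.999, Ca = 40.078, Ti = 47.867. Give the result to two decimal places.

-1.31 percentage points

First mineral: 95.994 g O in 243.038 g formula = 39.50 wt% O.
Second mineral: 79.995 g O in 196.025 g formula = 40.81 wt% O.
39.50% − 40.81% gives a difference of -1.31 percentage points.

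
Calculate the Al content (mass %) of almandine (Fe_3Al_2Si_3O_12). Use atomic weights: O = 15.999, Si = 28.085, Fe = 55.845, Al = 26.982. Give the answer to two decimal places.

10.84 mass %

Molar mass of Fe_3Al_2Si_3O_12: 3×55.845 + 2×26.982 + 3×28.085 + 12×15.999 = 497.742 g/mol.
Mass of Al per formula unit: 2 × 26.982 = 53.964 g.
Weight fraction Al = 53.964 / 497.742 = 0.1084.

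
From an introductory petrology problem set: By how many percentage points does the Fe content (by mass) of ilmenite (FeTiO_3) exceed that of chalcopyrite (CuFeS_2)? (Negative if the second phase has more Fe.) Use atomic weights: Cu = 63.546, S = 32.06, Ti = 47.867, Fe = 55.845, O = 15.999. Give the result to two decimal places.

6.38 percentage points

M(FeTiO_3) = 151.709 g/mol, so wt% Fe = 55.845/151.709 × 100 = 36.81%.
M(CuFeS_2) = 183.511 g/mol, so wt% Fe = 55.845/183.511 × 100 = 30.43%.
36.81 − 30.43 = 6.38 pp.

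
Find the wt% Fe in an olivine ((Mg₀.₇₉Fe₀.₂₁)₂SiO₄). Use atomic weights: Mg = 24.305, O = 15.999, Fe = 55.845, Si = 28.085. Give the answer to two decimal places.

Molar mass of (Mg₀.₇₉Fe₀.₂₁)₂SiO₄: 1.58×24.305 + 0.42×55.845 + 1×28.085 + 4×15.999 = 153.938 g/mol.
Mass of Fe per formula unit: 0.42 × 55.845 = 23.455 g.
Weight fraction Fe = 23.455 / 153.938 = 0.1524.

15.24 mass %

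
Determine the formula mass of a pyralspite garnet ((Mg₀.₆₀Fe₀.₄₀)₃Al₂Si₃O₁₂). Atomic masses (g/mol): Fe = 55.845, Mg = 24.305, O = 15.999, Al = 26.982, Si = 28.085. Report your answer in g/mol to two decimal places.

440.97 g/mol

The formula mass is the sum 1.80(24.305) + 1.20(55.845) + 2(26.982) + 3(28.085) + 12(15.999).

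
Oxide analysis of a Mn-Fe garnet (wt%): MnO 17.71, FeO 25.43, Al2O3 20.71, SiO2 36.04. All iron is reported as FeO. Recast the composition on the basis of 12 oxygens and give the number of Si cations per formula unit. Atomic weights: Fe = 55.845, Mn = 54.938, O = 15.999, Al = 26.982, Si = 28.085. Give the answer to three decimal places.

2.983 Si apfu

17.71 wt% MnO ÷ 70.937 g/mol = 0.24966 mol, giving 0.24966 Mn and 0.24966 O.
25.43 wt% FeO ÷ 71.844 g/mol = 0.35396 mol, giving 0.35396 Fe and 0.35396 O.
20.71 wt% Al2O3 ÷ 101.961 g/mol = 0.20312 mol, giving 0.40624 Al and 0.60936 O.
36.04 wt% SiO2 ÷ 60.083 g/mol = 0.59984 mol, giving 0.59984 Si and 1.19968 O.
Oxygen sums to 2.41266; scaling by 12/2.41266 = 4.97376 puts the formula on 12 O.
Si: 0.59984 × 4.97376 = 2.983 atoms per formula unit.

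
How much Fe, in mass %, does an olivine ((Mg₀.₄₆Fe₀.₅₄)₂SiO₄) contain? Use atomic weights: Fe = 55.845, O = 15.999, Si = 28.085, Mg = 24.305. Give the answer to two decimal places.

34.51 mass %

Formula mass = 0.92*24.305 + 1.08*55.845 + 1*28.085 + 4*15.999 = 174.754 g/mol, of which 60.313 g is Fe.
So Fe makes up 60.313/174.754 = 0.3451 of the mass, i.e. 34.51%.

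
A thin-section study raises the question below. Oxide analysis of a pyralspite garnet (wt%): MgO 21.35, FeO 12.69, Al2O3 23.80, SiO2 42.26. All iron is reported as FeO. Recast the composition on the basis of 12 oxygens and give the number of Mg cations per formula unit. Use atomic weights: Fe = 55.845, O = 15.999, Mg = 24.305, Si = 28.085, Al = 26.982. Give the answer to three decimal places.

2.259 Mg apfu

MgO (M=40.304): mol = 0.52972; Mg = 0.52972, O = 0.52972.
FeO (M=71.844): mol = 0.17663; Fe = 0.17663, O = 0.17663.
Al2O3 (M=101.961): mol = 0.23342; Al = 0.46684, O = 0.70026.
SiO2 (M=60.083): mol = 0.70336; Si = 0.70336, O = 1.40672.
ΣO = 2.81333; factor = 12/ΣO = 4.26541.
Mg apfu = 0.52972 × 4.26541 = 2.259.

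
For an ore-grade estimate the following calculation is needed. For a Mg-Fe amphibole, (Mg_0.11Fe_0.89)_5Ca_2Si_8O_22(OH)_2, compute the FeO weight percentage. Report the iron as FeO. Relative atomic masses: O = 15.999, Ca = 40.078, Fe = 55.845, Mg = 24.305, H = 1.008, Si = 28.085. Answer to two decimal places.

M((Mg_0.11Fe_0.89)_5Ca_2Si_8O_22(OH)_2) = 952.706 g/mol; M(FeO) = 71.844 g/mol.
Moles FeO per formula unit = 4.45 Fe ÷ 1 = 4.4500.
FeO fraction = (4.4500 × 71.844) / 952.706 = 319.706/952.706 = 0.3356.

33.56 wt%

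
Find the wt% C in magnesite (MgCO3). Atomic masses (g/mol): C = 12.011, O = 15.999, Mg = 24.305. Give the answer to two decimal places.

14.25 weight percent

Formula mass = 1×24.305 + 1×12.011 + 3×15.999 = 84.313 g/mol, of which 12.011 g is C.
So C makes up 12.011/84.313 = 0.1425 of the mass, i.e. 14.25%.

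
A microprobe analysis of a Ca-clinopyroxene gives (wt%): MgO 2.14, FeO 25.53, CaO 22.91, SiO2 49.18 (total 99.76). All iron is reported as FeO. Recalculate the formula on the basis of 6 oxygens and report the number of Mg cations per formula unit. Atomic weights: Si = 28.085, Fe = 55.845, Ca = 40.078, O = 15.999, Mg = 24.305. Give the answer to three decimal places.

2.14 wt% MgO ÷ 40.304 g/mol = 0.05310 mol, giving 0.05310 Mg and 0.05310 O.
25.53 wt% FeO ÷ 71.844 g/mol = 0.35535 mol, giving 0.35535 Fe and 0.35535 O.
22.91 wt% CaO ÷ 56.077 g/mol = 0.40855 mol, giving 0.40855 Ca and 0.40855 O.
49.18 wt% SiO2 ÷ 60.083 g/mol = 0.81853 mol, giving 0.81853 Si and 1.63706 O.
Oxygen sums to 2.45406; scaling by 6/2.45406 = 2.44493 puts the formula on 6 O.
Mg: 0.05310 × 2.44493 = 0.130 atoms per formula unit.

0.130 Mg apfu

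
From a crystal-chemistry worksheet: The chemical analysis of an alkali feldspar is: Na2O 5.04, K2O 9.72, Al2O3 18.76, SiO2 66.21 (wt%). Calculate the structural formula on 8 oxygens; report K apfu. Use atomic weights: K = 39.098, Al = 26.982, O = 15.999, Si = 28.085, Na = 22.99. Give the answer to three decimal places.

Na2O: 5.04/61.979 = 0.08132 mol → 0.16264 mol Na, 0.08132 mol O.
K2O: 9.72/94.195 = 0.10319 mol → 0.20638 mol K, 0.10319 mol O.
Al2O3: 18.76/101.961 = 0.18399 mol → 0.36798 mol Al, 0.55197 mol O.
SiO2: 66.21/60.083 = 1.10198 mol → 1.10198 mol Si, 2.20396 mol O.
Total oxygen = 2.94044 mol. Normalization factor = 8/2.94044 = 2.72068.
K per 8 O = 0.20638 × 2.72068 = 0.561.

0.561 K apfu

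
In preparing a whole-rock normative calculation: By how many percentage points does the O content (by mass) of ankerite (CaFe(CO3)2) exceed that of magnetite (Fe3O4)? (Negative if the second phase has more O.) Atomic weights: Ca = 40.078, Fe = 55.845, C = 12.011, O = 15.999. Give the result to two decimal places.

M(CaFe(CO3)2) = 215.939 g/mol, so wt% O = 95.994/215.939 × 100 = 44.45%.
M(Fe3O4) = 231.531 g/mol, so wt% O = 63.996/231.531 × 100 = 27.64%.
44.45 − 27.64 = 16.81 pp.

16.81 percentage points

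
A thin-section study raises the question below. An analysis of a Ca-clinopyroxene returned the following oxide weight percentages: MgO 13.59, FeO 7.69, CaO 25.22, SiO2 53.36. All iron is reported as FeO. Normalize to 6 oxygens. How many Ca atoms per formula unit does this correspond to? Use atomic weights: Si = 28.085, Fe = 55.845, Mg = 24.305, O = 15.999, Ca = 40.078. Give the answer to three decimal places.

1.011 Ca apfu

MgO: 13.59/40.304 = 0.33719 mol → 0.33719 mol Mg, 0.33719 mol O.
FeO: 7.69/71.844 = 0.10704 mol → 0.10704 mol Fe, 0.10704 mol O.
CaO: 25.22/56.077 = 0.44974 mol → 0.44974 mol Ca, 0.44974 mol O.
SiO2: 53.36/60.083 = 0.88810 mol → 0.88810 mol Si, 1.77620 mol O.
Total oxygen = 2.67017 mol. Normalization factor = 6/2.67017 = 2.24705.
Ca per 6 O = 0.44974 × 2.24705 = 1.011.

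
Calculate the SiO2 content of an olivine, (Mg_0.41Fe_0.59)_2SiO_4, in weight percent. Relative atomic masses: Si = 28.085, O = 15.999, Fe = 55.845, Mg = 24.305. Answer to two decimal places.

M((Mg_0.41Fe_0.59)_2SiO_4) = 177.908 g/mol; M(SiO2) = 60.083 g/mol.
Moles SiO2 per formula unit = 1 Si ÷ 1 = 1.0000.
SiO2 fraction = (1.0000 × 60.083) / 177.908 = 60.083/177.908 = 0.3377.

33.77 wt%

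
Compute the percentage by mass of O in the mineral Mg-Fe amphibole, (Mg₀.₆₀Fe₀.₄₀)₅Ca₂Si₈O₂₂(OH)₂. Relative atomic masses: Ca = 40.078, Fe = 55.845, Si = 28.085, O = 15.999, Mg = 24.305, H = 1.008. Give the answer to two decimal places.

43.86 weight percent

Formula mass = 3×24.305 + 2×55.845 + 2×40.078 + 8×28.085 + 24×15.999 + 2×1.008 = 875.433 g/mol, of which 383.976 g is O.
So O makes up 383.976/875.433 = 0.4386 of the mass, i.e. 43.86%.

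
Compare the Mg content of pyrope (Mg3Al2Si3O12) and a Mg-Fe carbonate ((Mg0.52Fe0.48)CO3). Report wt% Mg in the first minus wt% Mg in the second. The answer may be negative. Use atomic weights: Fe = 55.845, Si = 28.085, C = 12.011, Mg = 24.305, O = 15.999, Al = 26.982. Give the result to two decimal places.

M(Mg3Al2Si3O12) = 403.122 g/mol, so wt% Mg = 72.915/403.122 × 100 = 18.09%.
M((Mg0.52Fe0.48)CO3) = 99.452 g/mol, so wt% Mg = 12.639/99.452 × 100 = 12.71%.
18.09 − 12.71 = 5.38 pp.

5.38 percentage points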